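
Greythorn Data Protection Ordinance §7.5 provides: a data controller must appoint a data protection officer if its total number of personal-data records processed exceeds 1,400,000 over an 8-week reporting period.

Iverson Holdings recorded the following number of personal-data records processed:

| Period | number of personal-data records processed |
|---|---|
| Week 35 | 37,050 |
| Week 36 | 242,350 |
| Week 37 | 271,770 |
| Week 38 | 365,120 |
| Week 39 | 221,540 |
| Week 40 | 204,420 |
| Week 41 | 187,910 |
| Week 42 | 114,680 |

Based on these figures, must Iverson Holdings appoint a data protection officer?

Total number of personal-data records processed: 37,050 + 242,350 + 271,770 + 365,120 + 221,540 + 204,420 + 187,910 + 114,680 = 1,644,840.
1,644,840 > 1,400,000, so the threshold is exceeded.

Yes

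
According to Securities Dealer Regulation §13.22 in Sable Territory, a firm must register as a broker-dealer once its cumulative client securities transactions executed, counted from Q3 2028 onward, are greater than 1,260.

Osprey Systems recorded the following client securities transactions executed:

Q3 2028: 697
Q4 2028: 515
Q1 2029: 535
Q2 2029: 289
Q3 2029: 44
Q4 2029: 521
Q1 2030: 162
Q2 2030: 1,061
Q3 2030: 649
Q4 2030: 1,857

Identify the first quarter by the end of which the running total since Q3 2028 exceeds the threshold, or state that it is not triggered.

Q1 2029

Through Q3 2028: 697
Through Q4 2028: 1,212
Through Q1 2029: 1,747 ← exceeds threshold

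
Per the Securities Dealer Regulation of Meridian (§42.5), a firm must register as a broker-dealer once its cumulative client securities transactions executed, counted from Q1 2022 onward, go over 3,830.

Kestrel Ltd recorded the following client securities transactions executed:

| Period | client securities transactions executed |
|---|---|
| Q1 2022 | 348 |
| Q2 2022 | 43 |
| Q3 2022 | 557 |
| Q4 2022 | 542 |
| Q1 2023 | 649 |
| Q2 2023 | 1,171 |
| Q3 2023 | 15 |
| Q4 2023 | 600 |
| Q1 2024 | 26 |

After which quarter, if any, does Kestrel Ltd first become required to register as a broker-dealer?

Through Q1 2022: 348
Through Q2 2022: 391
Through Q3 2022: 948
Through Q4 2022: 1,490
Through Q1 2023: 2,139
Through Q2 2023: 3,310
Through Q3 2023: 3,325
Through Q4 2023: 3,925 ← exceeds threshold

Q4 2023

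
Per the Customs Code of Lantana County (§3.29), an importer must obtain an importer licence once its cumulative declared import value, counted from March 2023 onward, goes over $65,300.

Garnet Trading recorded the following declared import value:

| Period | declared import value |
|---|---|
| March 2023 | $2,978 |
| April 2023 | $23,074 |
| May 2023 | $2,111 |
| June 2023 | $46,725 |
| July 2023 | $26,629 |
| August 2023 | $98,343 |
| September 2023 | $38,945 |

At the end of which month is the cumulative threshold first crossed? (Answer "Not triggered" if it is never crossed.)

June 2023

Through March 2023: $2,978
Through April 2023: $26,052
Through May 2023: $28,163
Through June 2023: $74,888 ← exceeds threshold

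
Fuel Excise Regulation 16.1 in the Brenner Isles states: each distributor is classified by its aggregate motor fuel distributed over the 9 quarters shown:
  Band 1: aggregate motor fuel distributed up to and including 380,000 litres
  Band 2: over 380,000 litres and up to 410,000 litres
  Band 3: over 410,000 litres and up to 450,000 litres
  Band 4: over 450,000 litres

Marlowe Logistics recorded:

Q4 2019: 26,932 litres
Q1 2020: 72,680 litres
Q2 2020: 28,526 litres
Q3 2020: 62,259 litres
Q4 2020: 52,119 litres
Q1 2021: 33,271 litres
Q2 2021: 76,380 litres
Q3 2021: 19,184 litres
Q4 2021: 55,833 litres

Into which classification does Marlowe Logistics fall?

Aggregate motor fuel distributed: 26,932 litres + 72,680 litres + 28,526 litres + 62,259 litres + 52,119 litres + 33,271 litres + 76,380 litres + 19,184 litres + 55,833 litres = 427,184 litres.
410,000 litres < 427,184 litres ≤ 450,000 litres, so Band 3 applies.

Band 3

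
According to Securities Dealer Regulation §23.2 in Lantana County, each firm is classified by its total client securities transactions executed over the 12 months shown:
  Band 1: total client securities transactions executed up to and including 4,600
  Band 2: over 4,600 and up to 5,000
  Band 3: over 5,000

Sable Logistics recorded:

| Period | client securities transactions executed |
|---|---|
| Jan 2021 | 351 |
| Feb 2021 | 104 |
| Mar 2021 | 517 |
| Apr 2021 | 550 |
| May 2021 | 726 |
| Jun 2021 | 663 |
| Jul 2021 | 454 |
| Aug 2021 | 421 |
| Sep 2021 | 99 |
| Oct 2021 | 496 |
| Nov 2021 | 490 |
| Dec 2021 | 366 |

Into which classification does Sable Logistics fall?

Band 3

Total client securities transactions executed: 351 + 104 + 517 + 550 + 726 + 663 + 454 + 421 + 99 + 496 + 490 + 366 = 5,237.
5,237 > 5,000, so Band 3 applies.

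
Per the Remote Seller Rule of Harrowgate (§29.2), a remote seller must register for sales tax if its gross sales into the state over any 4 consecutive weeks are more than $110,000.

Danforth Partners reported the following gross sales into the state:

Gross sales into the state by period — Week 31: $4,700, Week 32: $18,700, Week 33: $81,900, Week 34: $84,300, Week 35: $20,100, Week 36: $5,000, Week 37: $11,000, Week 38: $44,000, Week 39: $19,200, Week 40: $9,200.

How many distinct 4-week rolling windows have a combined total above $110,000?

4

Week 31–Week 34: $4,700 + $18,700 + $81,900 + $84,300 = $189,600 (over)
Week 32–Week 35: $18,700 + $81,900 + $84,300 + $20,100 = $205,000 (over)
Week 33–Week 36: $81,900 + $84,300 + $20,100 + $5,000 = $191,300 (over)
Week 34–Week 37: $84,300 + $20,100 + $5,000 + $11,000 = $120,400 (over)
Week 35–Week 38: $20,100 + $5,000 + $11,000 + $44,000 = $80,100 (under)
Week 36–Week 39: $5,000 + $11,000 + $44,000 + $19,200 = $79,200 (under)
Week 37–Week 40: $11,000 + $44,000 + $19,200 + $9,200 = $83,400 (under)
4 windows exceed the threshold.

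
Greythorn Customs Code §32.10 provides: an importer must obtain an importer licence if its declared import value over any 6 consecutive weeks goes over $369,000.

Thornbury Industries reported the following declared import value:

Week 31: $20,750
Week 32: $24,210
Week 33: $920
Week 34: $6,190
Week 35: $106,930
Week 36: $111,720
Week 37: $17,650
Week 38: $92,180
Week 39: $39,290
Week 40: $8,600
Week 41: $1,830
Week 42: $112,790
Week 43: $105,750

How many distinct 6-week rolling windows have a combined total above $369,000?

Week 31–Week 36: $20,750 + $24,210 + $920 + $6,190 + $106,930 + $111,720 = $270,720 (under)
Week 32–Week 37: $24,210 + $920 + $6,190 + $106,930 + $111,720 + $17,650 = $267,620 (under)
Week 33–Week 38: $920 + $6,190 + $106,930 + $111,720 + $17,650 + $92,180 = $335,590 (under)
Week 34–Week 39: $6,190 + $106,930 + $111,720 + $17,650 + $92,180 + $39,290 = $373,960 (over)
Week 35–Week 40: $106,930 + $111,720 + $17,650 + $92,180 + $39,290 + $8,600 = $376,370 (over)
Week 36–Week 41: $111,720 + $17,650 + $92,180 + $39,290 + $8,600 + $1,830 = $271,270 (under)
Week 37–Week 42: $17,650 + $92,180 + $39,290 + $8,600 + $1,830 + $112,790 = $272,340 (under)
Week 38–Week 43: $92,180 + $39,290 + $8,600 + $1,830 + $112,790 + $105,750 = $360,440 (under)
2 windows exceed the threshold.

2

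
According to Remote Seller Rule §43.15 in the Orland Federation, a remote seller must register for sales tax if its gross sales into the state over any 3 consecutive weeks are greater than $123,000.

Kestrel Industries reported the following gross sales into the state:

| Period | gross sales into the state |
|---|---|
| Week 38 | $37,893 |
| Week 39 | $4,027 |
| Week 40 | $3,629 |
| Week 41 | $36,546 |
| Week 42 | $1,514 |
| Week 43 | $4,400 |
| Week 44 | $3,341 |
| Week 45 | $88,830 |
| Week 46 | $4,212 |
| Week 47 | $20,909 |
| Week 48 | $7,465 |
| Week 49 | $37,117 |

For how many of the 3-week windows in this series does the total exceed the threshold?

0

Week 38–Week 40: $37,893 + $4,027 + $3,629 = $45,549 (under)
Week 39–Week 41: $4,027 + $3,629 + $36,546 = $44,202 (under)
Week 40–Week 42: $3,629 + $36,546 + $1,514 = $41,689 (under)
Week 41–Week 43: $36,546 + $1,514 + $4,400 = $42,460 (under)
Week 42–Week 44: $1,514 + $4,400 + $3,341 = $9,255 (under)
Week 43–Week 45: $4,400 + $3,341 + $88,830 = $96,571 (under)
Week 44–Week 46: $3,341 + $88,830 + $4,212 = $96,383 (under)
Week 45–Week 47: $88,830 + $4,212 + $20,909 = $113,951 (under)
Week 46–Week 48: $4,212 + $20,909 + $7,465 = $32,586 (under)
Week 47–Week 49: $20,909 + $7,465 + $37,117 = $65,491 (under)
0 windows exceed the threshold.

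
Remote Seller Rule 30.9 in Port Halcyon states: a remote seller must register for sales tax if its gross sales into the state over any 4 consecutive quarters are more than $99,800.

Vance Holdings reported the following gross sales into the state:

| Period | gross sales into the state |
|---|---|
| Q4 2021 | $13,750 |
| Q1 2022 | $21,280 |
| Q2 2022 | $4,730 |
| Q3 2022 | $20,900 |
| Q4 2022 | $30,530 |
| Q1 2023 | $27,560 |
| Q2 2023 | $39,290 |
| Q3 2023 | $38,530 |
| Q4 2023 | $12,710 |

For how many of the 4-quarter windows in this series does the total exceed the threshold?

3

Q4 2021–Q3 2022: $13,750 + $21,280 + $4,730 + $20,900 = $60,660 (under)
Q1 2022–Q4 2022: $21,280 + $4,730 + $20,900 + $30,530 = $77,440 (under)
Q2 2022–Q1 2023: $4,730 + $20,900 + $30,530 + $27,560 = $83,720 (under)
Q3 2022–Q2 2023: $20,900 + $30,530 + $27,560 + $39,290 = $118,280 (over)
Q4 2022–Q3 2023: $30,530 + $27,560 + $39,290 + $38,530 = $135,910 (over)
Q1 2023–Q4 2023: $27,560 + $39,290 + $38,530 + $12,710 = $118,090 (over)
3 windows exceed the threshold.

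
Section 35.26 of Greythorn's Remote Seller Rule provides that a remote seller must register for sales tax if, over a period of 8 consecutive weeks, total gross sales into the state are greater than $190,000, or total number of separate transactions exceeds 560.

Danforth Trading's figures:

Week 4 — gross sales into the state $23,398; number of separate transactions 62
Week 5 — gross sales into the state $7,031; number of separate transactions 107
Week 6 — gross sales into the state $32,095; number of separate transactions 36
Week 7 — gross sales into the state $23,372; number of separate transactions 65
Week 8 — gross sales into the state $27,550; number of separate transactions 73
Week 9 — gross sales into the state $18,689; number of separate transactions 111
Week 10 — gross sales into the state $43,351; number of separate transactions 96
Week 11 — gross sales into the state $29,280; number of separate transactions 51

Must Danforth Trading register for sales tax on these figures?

Total gross sales into the state: $23,398 + $7,031 + $32,095 + $23,372 + $27,550 + $18,689 + $43,351 + $29,280 = $204,766 (> $190,000).
Total number of separate transactions: 62 + 107 + 36 + 65 + 73 + 111 + 96 + 51 = 601 (> 560).
The test is 'or': at least one threshold is exceeded.

Yes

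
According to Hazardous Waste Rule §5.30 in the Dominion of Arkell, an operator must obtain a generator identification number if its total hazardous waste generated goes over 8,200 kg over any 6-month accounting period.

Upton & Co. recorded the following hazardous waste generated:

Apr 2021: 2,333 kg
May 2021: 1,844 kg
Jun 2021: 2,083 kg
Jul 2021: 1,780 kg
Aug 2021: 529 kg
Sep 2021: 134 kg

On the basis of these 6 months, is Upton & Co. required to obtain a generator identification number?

Total hazardous waste generated: 2,333 kg + 1,844 kg + 2,083 kg + 1,780 kg + 529 kg + 134 kg = 8,703 kg.
8,703 kg > 8,200 kg, so the threshold is exceeded.

Yes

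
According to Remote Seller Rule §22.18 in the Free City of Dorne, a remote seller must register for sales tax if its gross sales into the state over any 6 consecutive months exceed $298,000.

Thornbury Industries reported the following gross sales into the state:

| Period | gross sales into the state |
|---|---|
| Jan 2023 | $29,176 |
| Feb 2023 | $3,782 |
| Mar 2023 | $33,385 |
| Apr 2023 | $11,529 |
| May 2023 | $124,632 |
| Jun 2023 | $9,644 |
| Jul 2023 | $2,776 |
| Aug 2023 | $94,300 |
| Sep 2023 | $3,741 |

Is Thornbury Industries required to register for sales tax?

Jan 2023–Jun 2023: $29,176 + $3,782 + $33,385 + $11,529 + $124,632 + $9,644 = $212,148 (under)
Feb 2023–Jul 2023: $3,782 + $33,385 + $11,529 + $124,632 + $9,644 + $2,776 = $185,748 (under)
Mar 2023–Aug 2023: $33,385 + $11,529 + $124,632 + $9,644 + $2,776 + $94,300 = $276,266 (under)
Apr 2023–Sep 2023: $11,529 + $124,632 + $9,644 + $2,776 + $94,300 + $3,741 = $246,622 (under)
No window exceeds $298,000.

No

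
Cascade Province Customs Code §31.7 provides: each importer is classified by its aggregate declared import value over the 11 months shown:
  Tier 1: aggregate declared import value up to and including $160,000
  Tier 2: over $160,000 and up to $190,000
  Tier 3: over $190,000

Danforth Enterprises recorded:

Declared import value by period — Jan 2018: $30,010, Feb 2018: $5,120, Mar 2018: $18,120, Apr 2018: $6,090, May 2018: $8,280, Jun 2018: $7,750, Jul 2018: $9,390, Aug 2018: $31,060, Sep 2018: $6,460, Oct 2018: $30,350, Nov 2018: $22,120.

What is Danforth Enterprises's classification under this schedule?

Tier 2

Aggregate declared import value: $30,010 + $5,120 + $18,120 + $6,090 + $8,280 + $7,750 + $9,390 + $31,060 + $6,460 + $30,350 + $22,120 = $174,750.
$160,000 < $174,750 ≤ $190,000, so Tier 2 applies.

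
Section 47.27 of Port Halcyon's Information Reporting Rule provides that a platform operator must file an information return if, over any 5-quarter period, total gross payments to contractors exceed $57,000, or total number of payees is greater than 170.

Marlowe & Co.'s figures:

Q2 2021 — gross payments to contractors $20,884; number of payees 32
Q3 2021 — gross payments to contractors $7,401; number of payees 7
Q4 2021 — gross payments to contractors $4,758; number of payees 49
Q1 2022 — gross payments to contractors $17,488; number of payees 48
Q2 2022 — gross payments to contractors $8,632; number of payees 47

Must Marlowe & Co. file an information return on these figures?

Yes

Total gross payments to contractors: $20,884 + $7,401 + $4,758 + $17,488 + $8,632 = $59,163 (> $57,000).
Total number of payees: 32 + 7 + 49 + 48 + 47 = 183 (> 170).
The test is 'or': at least one threshold is exceeded.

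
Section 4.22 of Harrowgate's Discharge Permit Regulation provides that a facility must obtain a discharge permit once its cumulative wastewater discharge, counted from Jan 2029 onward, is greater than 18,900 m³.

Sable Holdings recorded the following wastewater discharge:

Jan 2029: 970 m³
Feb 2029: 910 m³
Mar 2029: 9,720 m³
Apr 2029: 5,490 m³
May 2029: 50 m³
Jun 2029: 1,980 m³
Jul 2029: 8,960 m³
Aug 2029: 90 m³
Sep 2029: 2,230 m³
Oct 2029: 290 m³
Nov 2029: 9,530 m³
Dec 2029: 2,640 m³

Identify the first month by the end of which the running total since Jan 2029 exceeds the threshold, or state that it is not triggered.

Through Jan 2029: 970 m³
Through Feb 2029: 1,880 m³
Through Mar 2029: 11,600 m³
Through Apr 2029: 17,090 m³
Through May 2029: 17,140 m³
Through Jun 2029: 19,120 m³ ← exceeds threshold

Jun 2029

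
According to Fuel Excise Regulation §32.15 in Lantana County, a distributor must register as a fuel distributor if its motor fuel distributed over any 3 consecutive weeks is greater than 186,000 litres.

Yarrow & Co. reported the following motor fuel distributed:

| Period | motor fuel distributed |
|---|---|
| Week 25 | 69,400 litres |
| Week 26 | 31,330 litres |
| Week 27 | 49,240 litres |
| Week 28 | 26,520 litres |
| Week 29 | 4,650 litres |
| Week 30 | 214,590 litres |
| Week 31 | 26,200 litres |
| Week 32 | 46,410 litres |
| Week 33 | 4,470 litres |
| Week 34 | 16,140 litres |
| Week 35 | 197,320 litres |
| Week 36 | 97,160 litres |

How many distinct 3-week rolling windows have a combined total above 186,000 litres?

5

Week 25–Week 27: 69,400 litres + 31,330 litres + 49,240 litres = 149,970 litres (under)
Week 26–Week 28: 31,330 litres + 49,240 litres + 26,520 litres = 107,090 litres (under)
Week 27–Week 29: 49,240 litres + 26,520 litres + 4,650 litres = 80,410 litres (under)
Week 28–Week 30: 26,520 litres + 4,650 litres + 214,590 litres = 245,760 litres (over)
Week 29–Week 31: 4,650 litres + 214,590 litres + 26,200 litres = 245,440 litres (over)
Week 30–Week 32: 214,590 litres + 26,200 litres + 46,410 litres = 287,200 litres (over)
Week 31–Week 33: 26,200 litres + 46,410 litres + 4,470 litres = 77,080 litres (under)
Week 32–Week 34: 46,410 litres + 4,470 litres + 16,140 litres = 67,020 litres (under)
Week 33–Week 35: 4,470 litres + 16,140 litres + 197,320 litres = 217,930 litres (over)
Week 34–Week 36: 16,140 litres + 197,320 litres + 97,160 litres = 310,620 litres (over)
5 windows exceed the threshold.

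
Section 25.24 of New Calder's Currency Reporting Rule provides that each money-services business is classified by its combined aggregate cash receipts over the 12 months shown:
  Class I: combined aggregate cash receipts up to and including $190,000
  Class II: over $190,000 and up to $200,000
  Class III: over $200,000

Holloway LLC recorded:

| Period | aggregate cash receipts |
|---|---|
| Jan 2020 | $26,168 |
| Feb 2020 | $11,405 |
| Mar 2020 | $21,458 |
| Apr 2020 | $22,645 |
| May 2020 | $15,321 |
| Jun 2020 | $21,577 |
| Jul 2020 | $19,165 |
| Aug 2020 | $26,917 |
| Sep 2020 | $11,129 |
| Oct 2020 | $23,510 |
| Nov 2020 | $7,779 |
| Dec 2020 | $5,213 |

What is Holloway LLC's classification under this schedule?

Combined aggregate cash receipts: $26,168 + $11,405 + $21,458 + $22,645 + $15,321 + $21,577 + $19,165 + $26,917 + $11,129 + $23,510 + $7,779 + $5,213 = $212,287.
$212,287 > $200,000, so Class III applies.

Class III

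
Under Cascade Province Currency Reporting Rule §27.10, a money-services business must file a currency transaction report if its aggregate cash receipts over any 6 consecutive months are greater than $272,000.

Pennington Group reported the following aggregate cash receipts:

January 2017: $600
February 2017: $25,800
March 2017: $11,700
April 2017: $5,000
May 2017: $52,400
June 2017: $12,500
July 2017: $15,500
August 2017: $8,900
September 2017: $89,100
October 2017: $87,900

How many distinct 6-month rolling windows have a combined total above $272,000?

January 2017–June 2017: $600 + $25,800 + $11,700 + $5,000 + $52,400 + $12,500 = $108,000 (under)
February 2017–July 2017: $25,800 + $11,700 + $5,000 + $52,400 + $12,500 + $15,500 = $122,900 (under)
March 2017–August 2017: $11,700 + $5,000 + $52,400 + $12,500 + $15,500 + $8,900 = $106,000 (under)
April 2017–September 2017: $5,000 + $52,400 + $12,500 + $15,500 + $8,900 + $89,100 = $183,400 (under)
May 2017–October 2017: $52,400 + $12,500 + $15,500 + $8,900 + $89,100 + $87,900 = $266,300 (under)
0 windows exceed the threshold.

0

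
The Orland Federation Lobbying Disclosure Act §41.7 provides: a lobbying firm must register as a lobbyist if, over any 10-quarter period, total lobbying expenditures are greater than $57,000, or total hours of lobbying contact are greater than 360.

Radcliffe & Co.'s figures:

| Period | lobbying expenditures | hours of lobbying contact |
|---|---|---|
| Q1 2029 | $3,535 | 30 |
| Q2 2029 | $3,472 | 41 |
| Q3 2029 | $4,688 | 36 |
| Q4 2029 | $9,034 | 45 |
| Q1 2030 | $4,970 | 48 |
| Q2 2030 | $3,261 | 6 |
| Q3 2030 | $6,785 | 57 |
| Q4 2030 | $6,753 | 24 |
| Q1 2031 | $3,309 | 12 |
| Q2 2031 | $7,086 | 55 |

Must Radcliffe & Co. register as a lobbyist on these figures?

Total lobbying expenditures: $3,535 + $3,472 + $4,688 + $9,034 + $4,970 + $3,261 + $6,785 + $6,753 + $3,309 + $7,086 = $52,893 (≤ $57,000).
Total hours of lobbying contact: 30 + 41 + 36 + 45 + 48 + 6 + 57 + 24 + 12 + 55 = 354 (≤ 360).
The test is 'or': neither threshold is exceeded.

No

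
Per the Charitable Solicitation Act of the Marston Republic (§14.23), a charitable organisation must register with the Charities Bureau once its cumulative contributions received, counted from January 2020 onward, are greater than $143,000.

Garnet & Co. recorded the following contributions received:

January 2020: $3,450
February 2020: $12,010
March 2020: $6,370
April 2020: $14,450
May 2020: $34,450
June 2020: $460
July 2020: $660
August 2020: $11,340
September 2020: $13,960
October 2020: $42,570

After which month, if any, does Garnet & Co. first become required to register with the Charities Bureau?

Through January 2020: $3,450
Through February 2020: $15,460
Through March 2020: $21,830
Through April 2020: $36,280
Through May 2020: $70,730
Through June 2020: $71,190
Through July 2020: $71,850
Through August 2020: $83,190
Through September 2020: $97,150
Through October 2020: $139,720
Final cumulative total $139,720 ≤ $143,000; the threshold is never exceeded.

Not triggered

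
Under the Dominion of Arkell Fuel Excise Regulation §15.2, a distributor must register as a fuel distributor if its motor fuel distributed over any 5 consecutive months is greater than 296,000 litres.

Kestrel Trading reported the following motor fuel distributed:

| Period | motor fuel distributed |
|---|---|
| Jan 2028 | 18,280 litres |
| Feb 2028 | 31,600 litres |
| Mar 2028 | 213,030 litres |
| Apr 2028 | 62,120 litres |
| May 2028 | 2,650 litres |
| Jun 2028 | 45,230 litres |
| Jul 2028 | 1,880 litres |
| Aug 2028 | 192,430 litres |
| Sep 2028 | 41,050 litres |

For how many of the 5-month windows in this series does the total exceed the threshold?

Jan 2028–May 2028: 18,280 litres + 31,600 litres + 213,030 litres + 62,120 litres + 2,650 litres = 327,680 litres (over)
Feb 2028–Jun 2028: 31,600 litres + 213,030 litres + 62,120 litres + 2,650 litres + 45,230 litres = 354,630 litres (over)
Mar 2028–Jul 2028: 213,030 litres + 62,120 litres + 2,650 litres + 45,230 litres + 1,880 litres = 324,910 litres (over)
Apr 2028–Aug 2028: 62,120 litres + 2,650 litres + 45,230 litres + 1,880 litres + 192,430 litres = 304,310 litres (over)
May 2028–Sep 2028: 2,650 litres + 45,230 litres + 1,880 litres + 192,430 litres + 41,050 litres = 283,240 litres (under)
4 windows exceed the threshold.

4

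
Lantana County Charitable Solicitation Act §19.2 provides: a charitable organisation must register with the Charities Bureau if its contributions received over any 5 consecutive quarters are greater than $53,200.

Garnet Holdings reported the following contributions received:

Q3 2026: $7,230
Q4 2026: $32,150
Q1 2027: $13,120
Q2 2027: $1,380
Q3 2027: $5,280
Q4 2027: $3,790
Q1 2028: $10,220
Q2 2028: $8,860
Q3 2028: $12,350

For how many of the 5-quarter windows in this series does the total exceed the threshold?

Q3 2026–Q3 2027: $7,230 + $32,150 + $13,120 + $1,380 + $5,280 = $59,160 (over)
Q4 2026–Q4 2027: $32,150 + $13,120 + $1,380 + $5,280 + $3,790 = $55,720 (over)
Q1 2027–Q1 2028: $13,120 + $1,380 + $5,280 + $3,790 + $10,220 = $33,790 (under)
Q2 2027–Q2 2028: $1,380 + $5,280 + $3,790 + $10,220 + $8,860 = $29,530 (under)
Q3 2027–Q3 2028: $5,280 + $3,790 + $10,220 + $8,860 + $12,350 = $40,500 (under)
2 windows exceed the threshold.

2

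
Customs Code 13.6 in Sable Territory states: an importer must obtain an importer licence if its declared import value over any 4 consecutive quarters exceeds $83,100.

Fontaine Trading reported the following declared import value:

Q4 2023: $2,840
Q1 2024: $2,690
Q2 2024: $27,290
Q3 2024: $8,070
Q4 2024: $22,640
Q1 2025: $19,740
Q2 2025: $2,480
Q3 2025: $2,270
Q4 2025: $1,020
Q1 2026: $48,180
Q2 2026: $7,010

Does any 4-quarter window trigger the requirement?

No

Q4 2023–Q3 2024: $2,840 + $2,690 + $27,290 + $8,070 = $40,890 (under)
Q1 2024–Q4 2024: $2,690 + $27,290 + $8,070 + $22,640 = $60,690 (under)
Q2 2024–Q1 2025: $27,290 + $8,070 + $22,640 + $19,740 = $77,740 (under)
Q3 2024–Q2 2025: $8,070 + $22,640 + $19,740 + $2,480 = $52,930 (under)
Q4 2024–Q3 2025: $22,640 + $19,740 + $2,480 + $2,270 = $47,130 (under)
Q1 2025–Q4 2025: $19,740 + $2,480 + $2,270 + $1,020 = $25,510 (under)
Q2 2025–Q1 2026: $2,480 + $2,270 + $1,020 + $48,180 = $53,950 (under)
Q3 2025–Q2 2026: $2,270 + $1,020 + $48,180 + $7,010 = $58,480 (under)
No window exceeds $83,100.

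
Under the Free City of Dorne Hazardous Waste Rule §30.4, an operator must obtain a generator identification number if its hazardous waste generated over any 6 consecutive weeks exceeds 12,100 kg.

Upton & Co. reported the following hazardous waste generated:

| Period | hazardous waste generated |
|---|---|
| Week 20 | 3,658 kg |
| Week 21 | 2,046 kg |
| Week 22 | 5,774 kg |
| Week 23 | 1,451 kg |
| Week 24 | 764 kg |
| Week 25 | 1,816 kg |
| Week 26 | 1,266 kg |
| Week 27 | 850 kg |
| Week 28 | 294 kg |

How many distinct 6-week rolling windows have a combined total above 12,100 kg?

2

Week 20–Week 25: 3,658 kg + 2,046 kg + 5,774 kg + 1,451 kg + 764 kg + 1,816 kg = 15,509 kg (over)
Week 21–Week 26: 2,046 kg + 5,774 kg + 1,451 kg + 764 kg + 1,816 kg + 1,266 kg = 13,117 kg (over)
Week 22–Week 27: 5,774 kg + 1,451 kg + 764 kg + 1,816 kg + 1,266 kg + 850 kg = 11,921 kg (under)
Week 23–Week 28: 1,451 kg + 764 kg + 1,816 kg + 1,266 kg + 850 kg + 294 kg = 6,441 kg (under)
2 windows exceed the threshold.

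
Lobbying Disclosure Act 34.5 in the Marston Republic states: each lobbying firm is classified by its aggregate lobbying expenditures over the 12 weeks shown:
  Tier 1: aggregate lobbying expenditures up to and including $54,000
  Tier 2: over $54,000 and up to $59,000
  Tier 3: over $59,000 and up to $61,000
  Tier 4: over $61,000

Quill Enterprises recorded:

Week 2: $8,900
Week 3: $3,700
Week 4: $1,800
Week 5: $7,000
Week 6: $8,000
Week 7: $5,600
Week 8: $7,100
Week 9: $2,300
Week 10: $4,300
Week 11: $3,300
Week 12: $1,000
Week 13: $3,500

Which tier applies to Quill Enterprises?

Aggregate lobbying expenditures: $8,900 + $3,700 + $1,800 + $7,000 + $8,000 + $5,600 + $7,100 + $2,300 + $4,300 + $3,300 + $1,000 + $3,500 = $56,500.
$54,000 < $56,500 ≤ $59,000, so Tier 2 applies.

Tier 2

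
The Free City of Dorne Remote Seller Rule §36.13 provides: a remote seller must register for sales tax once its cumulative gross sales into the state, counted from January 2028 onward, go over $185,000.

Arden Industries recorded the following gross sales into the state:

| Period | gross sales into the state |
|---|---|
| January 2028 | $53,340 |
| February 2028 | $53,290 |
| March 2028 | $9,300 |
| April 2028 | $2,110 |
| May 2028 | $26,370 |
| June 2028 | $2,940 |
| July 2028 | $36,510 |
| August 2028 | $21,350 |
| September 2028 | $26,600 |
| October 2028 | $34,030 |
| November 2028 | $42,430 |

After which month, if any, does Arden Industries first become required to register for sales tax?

August 2028

Through January 2028: $53,340
Through February 2028: $106,630
Through March 2028: $115,930
Through April 2028: $118,040
Through May 2028: $144,410
Through June 2028: $147,350
Through July 2028: $183,860
Through August 2028: $205,210 ← exceeds threshold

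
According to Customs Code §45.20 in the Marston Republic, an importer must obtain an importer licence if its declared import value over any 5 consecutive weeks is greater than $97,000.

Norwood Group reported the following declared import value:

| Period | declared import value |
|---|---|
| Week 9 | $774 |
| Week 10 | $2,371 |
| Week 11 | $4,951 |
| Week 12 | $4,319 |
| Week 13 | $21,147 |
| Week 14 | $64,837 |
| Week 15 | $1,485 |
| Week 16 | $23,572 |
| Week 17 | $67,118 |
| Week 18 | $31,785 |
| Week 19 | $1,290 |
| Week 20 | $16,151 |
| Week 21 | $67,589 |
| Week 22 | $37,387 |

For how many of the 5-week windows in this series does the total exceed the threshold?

Week 9–Week 13: $774 + $2,371 + $4,951 + $4,319 + $21,147 = $33,562 (under)
Week 10–Week 14: $2,371 + $4,951 + $4,319 + $21,147 + $64,837 = $97,625 (over)
Week 11–Week 15: $4,951 + $4,319 + $21,147 + $64,837 + $1,485 = $96,739 (under)
Week 12–Week 16: $4,319 + $21,147 + $64,837 + $1,485 + $23,572 = $115,360 (over)
Week 13–Week 17: $21,147 + $64,837 + $1,485 + $23,572 + $67,118 = $178,159 (over)
Week 14–Week 18: $64,837 + $1,485 + $23,572 + $67,118 + $31,785 = $188,797 (over)
Week 15–Week 19: $1,485 + $23,572 + $67,118 + $31,785 + $1,290 = $125,250 (over)
Week 16–Week 20: $23,572 + $67,118 + $31,785 + $1,290 + $16,151 = $139,916 (over)
Week 17–Week 21: $67,118 + $31,785 + $1,290 + $16,151 + $67,589 = $183,933 (over)
Week 18–Week 22: $31,785 + $1,290 + $16,151 + $67,589 + $37,387 = $154,202 (over)
8 windows exceed the threshold.

8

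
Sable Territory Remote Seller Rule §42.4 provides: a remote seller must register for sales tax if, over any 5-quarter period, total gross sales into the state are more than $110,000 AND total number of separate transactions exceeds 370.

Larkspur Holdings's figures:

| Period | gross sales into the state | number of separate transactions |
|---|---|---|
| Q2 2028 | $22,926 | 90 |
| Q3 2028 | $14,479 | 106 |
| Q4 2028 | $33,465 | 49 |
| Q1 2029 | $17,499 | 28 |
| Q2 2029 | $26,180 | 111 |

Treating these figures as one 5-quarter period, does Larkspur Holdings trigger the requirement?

Total gross sales into the state: $22,926 + $14,479 + $33,465 + $17,499 + $26,180 = $114,549 (> $110,000).
Total number of separate transactions: 90 + 106 + 49 + 28 + 111 = 384 (> 370).
The test is 'and': both thresholds are exceeded.

Yes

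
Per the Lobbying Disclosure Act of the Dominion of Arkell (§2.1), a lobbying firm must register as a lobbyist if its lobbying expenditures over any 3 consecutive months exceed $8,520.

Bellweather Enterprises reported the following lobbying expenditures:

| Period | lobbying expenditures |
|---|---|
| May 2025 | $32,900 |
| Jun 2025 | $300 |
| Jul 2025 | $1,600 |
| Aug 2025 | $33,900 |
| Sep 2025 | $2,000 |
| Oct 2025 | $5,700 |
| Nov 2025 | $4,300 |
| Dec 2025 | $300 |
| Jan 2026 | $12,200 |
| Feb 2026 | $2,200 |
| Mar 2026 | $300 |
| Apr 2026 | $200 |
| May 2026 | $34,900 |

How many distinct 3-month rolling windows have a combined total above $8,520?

10

May 2025–Jul 2025: $32,900 + $300 + $1,600 = $34,800 (over)
Jun 2025–Aug 2025: $300 + $1,600 + $33,900 = $35,800 (over)
Jul 2025–Sep 2025: $1,600 + $33,900 + $2,000 = $37,500 (over)
Aug 2025–Oct 2025: $33,900 + $2,000 + $5,700 = $41,600 (over)
Sep 2025–Nov 2025: $2,000 + $5,700 + $4,300 = $12,000 (over)
Oct 2025–Dec 2025: $5,700 + $4,300 + $300 = $10,300 (over)
Nov 2025–Jan 2026: $4,300 + $300 + $12,200 = $16,800 (over)
Dec 2025–Feb 2026: $300 + $12,200 + $2,200 = $14,700 (over)
Jan 2026–Mar 2026: $12,200 + $2,200 + $300 = $14,700 (over)
Feb 2026–Apr 2026: $2,200 + $300 + $200 = $2,700 (under)
Mar 2026–May 2026: $300 + $200 + $34,900 = $35,400 (over)
10 windows exceed the threshold.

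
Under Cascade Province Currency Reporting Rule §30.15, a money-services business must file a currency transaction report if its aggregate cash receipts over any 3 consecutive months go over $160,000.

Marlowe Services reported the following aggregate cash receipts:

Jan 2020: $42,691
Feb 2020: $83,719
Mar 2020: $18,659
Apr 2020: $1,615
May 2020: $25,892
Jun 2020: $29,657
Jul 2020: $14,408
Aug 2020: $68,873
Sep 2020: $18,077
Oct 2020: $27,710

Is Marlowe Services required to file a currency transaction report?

Jan 2020–Mar 2020: $42,691 + $83,719 + $18,659 = $145,069 (under)
Feb 2020–Apr 2020: $83,719 + $18,659 + $1,615 = $103,993 (under)
Mar 2020–May 2020: $18,659 + $1,615 + $25,892 = $46,166 (under)
Apr 2020–Jun 2020: $1,615 + $25,892 + $29,657 = $57,164 (under)
May 2020–Jul 2020: $25,892 + $29,657 + $14,408 = $69,957 (under)
Jun 2020–Aug 2020: $29,657 + $14,408 + $68,873 = $112,938 (under)
Jul 2020–Sep 2020: $14,408 + $68,873 + $18,077 = $101,358 (under)
Aug 2020–Oct 2020: $68,873 + $18,077 + $27,710 = $114,660 (under)
No window exceeds $160,000.

No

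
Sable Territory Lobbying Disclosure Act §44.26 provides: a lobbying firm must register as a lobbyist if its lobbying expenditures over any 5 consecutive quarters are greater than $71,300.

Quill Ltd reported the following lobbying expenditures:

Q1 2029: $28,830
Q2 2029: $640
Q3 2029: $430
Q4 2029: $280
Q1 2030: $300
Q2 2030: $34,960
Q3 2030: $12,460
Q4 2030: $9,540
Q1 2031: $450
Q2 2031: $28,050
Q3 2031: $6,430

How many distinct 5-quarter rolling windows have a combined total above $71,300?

1

Q1 2029–Q1 2030: $28,830 + $640 + $430 + $280 + $300 = $30,480 (under)
Q2 2029–Q2 2030: $640 + $430 + $280 + $300 + $34,960 = $36,610 (under)
Q3 2029–Q3 2030: $430 + $280 + $300 + $34,960 + $12,460 = $48,430 (under)
Q4 2029–Q4 2030: $280 + $300 + $34,960 + $12,460 + $9,540 = $57,540 (under)
Q1 2030–Q1 2031: $300 + $34,960 + $12,460 + $9,540 + $450 = $57,710 (under)
Q2 2030–Q2 2031: $34,960 + $12,460 + $9,540 + $450 + $28,050 = $85,460 (over)
Q3 2030–Q3 2031: $12,460 + $9,540 + $450 + $28,050 + $6,430 = $56,930 (under)
1 window exceeds the threshold.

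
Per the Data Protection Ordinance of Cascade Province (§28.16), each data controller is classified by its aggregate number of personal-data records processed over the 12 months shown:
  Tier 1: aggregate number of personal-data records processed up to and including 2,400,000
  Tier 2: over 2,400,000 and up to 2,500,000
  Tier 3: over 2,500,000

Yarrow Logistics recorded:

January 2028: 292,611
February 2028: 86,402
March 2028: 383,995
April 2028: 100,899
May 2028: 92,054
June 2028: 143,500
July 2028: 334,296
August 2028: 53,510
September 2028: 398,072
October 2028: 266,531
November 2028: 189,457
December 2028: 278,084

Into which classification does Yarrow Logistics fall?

Tier 3

Aggregate number of personal-data records processed: 292,611 + 86,402 + 383,995 + 100,899 + 92,054 + 143,500 + 334,296 + 53,510 + 398,072 + 266,531 + 189,457 + 278,084 = 2,619,411.
2,619,411 > 2,500,000, so Tier 3 applies.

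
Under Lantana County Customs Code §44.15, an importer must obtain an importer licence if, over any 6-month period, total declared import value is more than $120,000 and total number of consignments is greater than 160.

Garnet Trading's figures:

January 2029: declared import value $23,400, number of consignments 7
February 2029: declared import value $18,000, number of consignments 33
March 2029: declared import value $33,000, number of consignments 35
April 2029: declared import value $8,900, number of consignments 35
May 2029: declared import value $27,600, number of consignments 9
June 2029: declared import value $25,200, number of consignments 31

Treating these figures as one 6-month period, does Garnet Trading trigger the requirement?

No

Total declared import value: $23,400 + $18,000 + $33,000 + $8,900 + $27,600 + $25,200 = $136,100 (> $120,000).
Total number of consignments: 7 + 33 + 35 + 35 + 9 + 31 = 150 (≤ 160).
The test is 'and': the rule requires both, and at least one is not exceeded.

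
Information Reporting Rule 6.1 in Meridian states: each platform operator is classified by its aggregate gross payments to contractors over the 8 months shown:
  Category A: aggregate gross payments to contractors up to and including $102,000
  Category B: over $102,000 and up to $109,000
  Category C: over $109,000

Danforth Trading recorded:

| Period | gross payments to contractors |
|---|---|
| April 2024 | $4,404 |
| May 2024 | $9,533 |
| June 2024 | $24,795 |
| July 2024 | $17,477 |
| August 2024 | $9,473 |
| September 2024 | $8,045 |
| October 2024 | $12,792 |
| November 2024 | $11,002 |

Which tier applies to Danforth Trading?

Category A

Aggregate gross payments to contractors: $4,404 + $9,533 + $24,795 + $17,477 + $9,473 + $8,045 + $12,792 + $11,002 = $97,521.
$97,521 ≤ $102,000, so Category A applies.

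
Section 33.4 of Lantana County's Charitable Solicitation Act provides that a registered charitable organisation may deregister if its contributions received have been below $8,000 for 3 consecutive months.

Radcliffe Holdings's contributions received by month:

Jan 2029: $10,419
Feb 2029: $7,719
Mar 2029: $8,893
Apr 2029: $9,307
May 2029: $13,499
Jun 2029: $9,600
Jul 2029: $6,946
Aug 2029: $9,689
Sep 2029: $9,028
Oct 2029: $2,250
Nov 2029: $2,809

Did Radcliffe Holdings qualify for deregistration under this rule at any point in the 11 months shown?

Months below $8,000: Feb 2029, Jul 2029, Oct 2029, Nov 2029.
Longest run of consecutive months below the threshold: 2.
2 < 3, so Radcliffe Holdings never became eligible.

No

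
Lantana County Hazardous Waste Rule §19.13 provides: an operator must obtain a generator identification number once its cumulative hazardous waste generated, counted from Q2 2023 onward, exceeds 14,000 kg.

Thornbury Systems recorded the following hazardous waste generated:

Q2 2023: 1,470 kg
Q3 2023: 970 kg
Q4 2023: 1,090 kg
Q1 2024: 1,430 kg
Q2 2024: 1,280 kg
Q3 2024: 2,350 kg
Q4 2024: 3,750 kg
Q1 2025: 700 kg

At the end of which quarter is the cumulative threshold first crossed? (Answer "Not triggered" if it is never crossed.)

Through Q2 2023: 1,470 kg
Through Q3 2023: 2,440 kg
Through Q4 2023: 3,530 kg
Through Q1 2024: 4,960 kg
Through Q2 2024: 6,240 kg
Through Q3 2024: 8,590 kg
Through Q4 2024: 12,340 kg
Through Q1 2025: 13,040 kg
Final cumulative total 13,040 kg ≤ 14,000 kg; the threshold is never exceeded.

Not triggered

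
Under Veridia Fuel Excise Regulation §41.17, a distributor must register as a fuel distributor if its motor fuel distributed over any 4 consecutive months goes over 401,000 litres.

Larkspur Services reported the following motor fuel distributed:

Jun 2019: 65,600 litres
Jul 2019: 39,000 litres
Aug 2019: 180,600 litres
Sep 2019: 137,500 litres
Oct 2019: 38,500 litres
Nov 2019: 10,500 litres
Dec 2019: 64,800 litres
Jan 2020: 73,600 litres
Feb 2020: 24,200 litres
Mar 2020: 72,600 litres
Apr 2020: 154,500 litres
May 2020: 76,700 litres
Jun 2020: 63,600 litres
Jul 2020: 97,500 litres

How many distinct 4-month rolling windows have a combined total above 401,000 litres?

1

Jun 2019–Sep 2019: 65,600 litres + 39,000 litres + 180,600 litres + 137,500 litres = 422,700 litres (over)
Jul 2019–Oct 2019: 39,000 litres + 180,600 litres + 137,500 litres + 38,500 litres = 395,600 litres (under)
Aug 2019–Nov 2019: 180,600 litres + 137,500 litres + 38,500 litres + 10,500 litres = 367,100 litres (under)
Sep 2019–Dec 2019: 137,500 litres + 38,500 litres + 10,500 litres + 64,800 litres = 251,300 litres (under)
Oct 2019–Jan 2020: 38,500 litres + 10,500 litres + 64,800 litres + 73,600 litres = 187,400 litres (under)
Nov 2019–Feb 2020: 10,500 litres + 64,800 litres + 73,600 litres + 24,200 litres = 173,100 litres (under)
Dec 2019–Mar 2020: 64,800 litres + 73,600 litres + 24,200 litres + 72,600 litres = 235,200 litres (under)
Jan 2020–Apr 2020: 73,600 litres + 24,200 litres + 72,600 litres + 154,500 litres = 324,900 litres (under)
Feb 2020–May 2020: 24,200 litres + 72,600 litres + 154,500 litres + 76,700 litres = 328,000 litres (under)
Mar 2020–Jun 2020: 72,600 litres + 154,500 litres + 76,700 litres + 63,600 litres = 367,400 litres (under)
Apr 2020–Jul 2020: 154,500 litres + 76,700 litres + 63,600 litres + 97,500 litres = 392,300 litres (under)
1 window exceeds the threshold.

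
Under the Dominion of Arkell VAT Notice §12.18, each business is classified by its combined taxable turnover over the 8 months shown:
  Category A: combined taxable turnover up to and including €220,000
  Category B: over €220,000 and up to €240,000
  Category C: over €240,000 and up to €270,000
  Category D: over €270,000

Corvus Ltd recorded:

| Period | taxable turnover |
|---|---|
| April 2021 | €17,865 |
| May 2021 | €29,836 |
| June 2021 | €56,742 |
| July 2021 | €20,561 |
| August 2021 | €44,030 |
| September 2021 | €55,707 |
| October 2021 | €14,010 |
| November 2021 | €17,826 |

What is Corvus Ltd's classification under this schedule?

Category C

Combined taxable turnover: €17,865 + €29,836 + €56,742 + €20,561 + €44,030 + €55,707 + €14,010 + €17,826 = €256,577.
€240,000 < €256,577 ≤ €270,000, so Category C applies.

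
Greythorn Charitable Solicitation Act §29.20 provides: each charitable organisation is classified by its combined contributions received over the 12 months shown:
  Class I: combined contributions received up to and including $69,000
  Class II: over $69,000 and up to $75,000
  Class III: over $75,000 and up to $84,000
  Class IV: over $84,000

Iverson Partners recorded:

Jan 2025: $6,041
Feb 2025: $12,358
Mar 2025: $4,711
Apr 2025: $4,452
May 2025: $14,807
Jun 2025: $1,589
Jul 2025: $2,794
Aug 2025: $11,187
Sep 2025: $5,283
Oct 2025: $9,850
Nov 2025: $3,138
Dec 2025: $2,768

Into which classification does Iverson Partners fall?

Class III

Combined contributions received: $6,041 + $12,358 + $4,711 + $4,452 + $14,807 + $1,589 + $2,794 + $11,187 + $5,283 + $9,850 + $3,138 + $2,768 = $78,978.
$75,000 < $78,978 ≤ $84,000, so Class III applies.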